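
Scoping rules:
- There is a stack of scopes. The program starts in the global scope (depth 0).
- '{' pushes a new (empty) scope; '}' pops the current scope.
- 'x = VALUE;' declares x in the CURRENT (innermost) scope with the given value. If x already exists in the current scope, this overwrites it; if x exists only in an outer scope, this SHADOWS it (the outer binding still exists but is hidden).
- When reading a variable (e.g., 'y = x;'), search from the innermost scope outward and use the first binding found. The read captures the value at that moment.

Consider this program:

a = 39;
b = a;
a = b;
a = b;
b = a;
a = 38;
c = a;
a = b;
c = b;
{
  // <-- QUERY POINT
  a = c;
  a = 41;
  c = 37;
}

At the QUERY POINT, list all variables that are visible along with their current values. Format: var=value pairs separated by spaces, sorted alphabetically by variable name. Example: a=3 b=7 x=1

Step 1: declare a=39 at depth 0
Step 2: declare b=(read a)=39 at depth 0
Step 3: declare a=(read b)=39 at depth 0
Step 4: declare a=(read b)=39 at depth 0
Step 5: declare b=(read a)=39 at depth 0
Step 6: declare a=38 at depth 0
Step 7: declare c=(read a)=38 at depth 0
Step 8: declare a=(read b)=39 at depth 0
Step 9: declare c=(read b)=39 at depth 0
Step 10: enter scope (depth=1)
Visible at query point: a=39 b=39 c=39

Answer: a=39 b=39 c=39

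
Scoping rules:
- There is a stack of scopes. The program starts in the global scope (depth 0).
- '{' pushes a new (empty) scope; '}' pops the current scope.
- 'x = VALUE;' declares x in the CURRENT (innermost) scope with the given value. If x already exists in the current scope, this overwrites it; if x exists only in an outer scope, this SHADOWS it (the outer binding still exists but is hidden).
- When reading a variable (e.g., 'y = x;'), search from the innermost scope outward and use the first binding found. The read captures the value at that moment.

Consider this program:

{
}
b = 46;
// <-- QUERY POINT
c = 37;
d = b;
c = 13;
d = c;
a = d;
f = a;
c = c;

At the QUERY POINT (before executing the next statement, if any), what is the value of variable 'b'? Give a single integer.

Step 1: enter scope (depth=1)
Step 2: exit scope (depth=0)
Step 3: declare b=46 at depth 0
Visible at query point: b=46

Answer: 46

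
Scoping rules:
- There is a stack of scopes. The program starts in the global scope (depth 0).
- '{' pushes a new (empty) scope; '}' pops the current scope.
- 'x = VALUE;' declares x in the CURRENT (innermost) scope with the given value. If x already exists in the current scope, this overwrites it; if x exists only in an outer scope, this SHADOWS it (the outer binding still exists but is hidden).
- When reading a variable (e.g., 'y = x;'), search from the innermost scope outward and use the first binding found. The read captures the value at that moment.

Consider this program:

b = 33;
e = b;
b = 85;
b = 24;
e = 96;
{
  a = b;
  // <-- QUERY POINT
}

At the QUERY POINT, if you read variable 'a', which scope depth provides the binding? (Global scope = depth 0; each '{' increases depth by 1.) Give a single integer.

Step 1: declare b=33 at depth 0
Step 2: declare e=(read b)=33 at depth 0
Step 3: declare b=85 at depth 0
Step 4: declare b=24 at depth 0
Step 5: declare e=96 at depth 0
Step 6: enter scope (depth=1)
Step 7: declare a=(read b)=24 at depth 1
Visible at query point: a=24 b=24 e=96

Answer: 1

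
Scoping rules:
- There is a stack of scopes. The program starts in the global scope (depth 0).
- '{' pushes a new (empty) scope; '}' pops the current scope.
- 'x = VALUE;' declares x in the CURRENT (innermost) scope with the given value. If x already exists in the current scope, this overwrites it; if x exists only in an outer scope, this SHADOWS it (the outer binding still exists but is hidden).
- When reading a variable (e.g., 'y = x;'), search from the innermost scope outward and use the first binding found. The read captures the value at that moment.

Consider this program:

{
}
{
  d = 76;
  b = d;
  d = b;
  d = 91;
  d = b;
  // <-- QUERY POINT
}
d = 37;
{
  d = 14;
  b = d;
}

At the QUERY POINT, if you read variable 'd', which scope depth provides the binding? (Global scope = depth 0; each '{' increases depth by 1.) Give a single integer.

Step 1: enter scope (depth=1)
Step 2: exit scope (depth=0)
Step 3: enter scope (depth=1)
Step 4: declare d=76 at depth 1
Step 5: declare b=(read d)=76 at depth 1
Step 6: declare d=(read b)=76 at depth 1
Step 7: declare d=91 at depth 1
Step 8: declare d=(read b)=76 at depth 1
Visible at query point: b=76 d=76

Answer: 1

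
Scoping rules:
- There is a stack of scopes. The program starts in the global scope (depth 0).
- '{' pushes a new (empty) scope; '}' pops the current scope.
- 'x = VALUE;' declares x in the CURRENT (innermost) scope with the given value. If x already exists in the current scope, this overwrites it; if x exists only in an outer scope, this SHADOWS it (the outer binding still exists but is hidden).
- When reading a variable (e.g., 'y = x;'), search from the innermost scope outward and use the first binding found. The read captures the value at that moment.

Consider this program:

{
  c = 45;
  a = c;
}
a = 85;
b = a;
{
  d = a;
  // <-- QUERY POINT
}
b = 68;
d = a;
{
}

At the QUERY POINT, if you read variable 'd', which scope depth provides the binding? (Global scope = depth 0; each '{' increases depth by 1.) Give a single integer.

Answer: 1

Derivation:
Step 1: enter scope (depth=1)
Step 2: declare c=45 at depth 1
Step 3: declare a=(read c)=45 at depth 1
Step 4: exit scope (depth=0)
Step 5: declare a=85 at depth 0
Step 6: declare b=(read a)=85 at depth 0
Step 7: enter scope (depth=1)
Step 8: declare d=(read a)=85 at depth 1
Visible at query point: a=85 b=85 d=85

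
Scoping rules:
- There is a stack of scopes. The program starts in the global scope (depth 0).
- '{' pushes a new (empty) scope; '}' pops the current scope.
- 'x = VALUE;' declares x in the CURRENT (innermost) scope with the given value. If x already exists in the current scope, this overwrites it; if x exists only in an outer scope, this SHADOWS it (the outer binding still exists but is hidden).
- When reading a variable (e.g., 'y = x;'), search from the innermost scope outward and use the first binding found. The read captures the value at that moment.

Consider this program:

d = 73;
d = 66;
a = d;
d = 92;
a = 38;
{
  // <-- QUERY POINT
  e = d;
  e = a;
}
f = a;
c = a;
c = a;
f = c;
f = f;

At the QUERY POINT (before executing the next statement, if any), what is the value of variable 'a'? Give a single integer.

Answer: 38

Derivation:
Step 1: declare d=73 at depth 0
Step 2: declare d=66 at depth 0
Step 3: declare a=(read d)=66 at depth 0
Step 4: declare d=92 at depth 0
Step 5: declare a=38 at depth 0
Step 6: enter scope (depth=1)
Visible at query point: a=38 d=92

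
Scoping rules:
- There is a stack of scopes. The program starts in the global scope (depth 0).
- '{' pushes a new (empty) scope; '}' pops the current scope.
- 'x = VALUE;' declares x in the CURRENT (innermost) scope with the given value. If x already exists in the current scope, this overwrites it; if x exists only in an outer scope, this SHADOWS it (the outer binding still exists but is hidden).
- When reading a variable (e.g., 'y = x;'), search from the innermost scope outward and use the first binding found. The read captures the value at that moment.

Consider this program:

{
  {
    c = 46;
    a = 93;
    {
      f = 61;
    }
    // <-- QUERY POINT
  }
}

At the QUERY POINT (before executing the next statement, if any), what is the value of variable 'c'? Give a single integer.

Step 1: enter scope (depth=1)
Step 2: enter scope (depth=2)
Step 3: declare c=46 at depth 2
Step 4: declare a=93 at depth 2
Step 5: enter scope (depth=3)
Step 6: declare f=61 at depth 3
Step 7: exit scope (depth=2)
Visible at query point: a=93 c=46

Answer: 46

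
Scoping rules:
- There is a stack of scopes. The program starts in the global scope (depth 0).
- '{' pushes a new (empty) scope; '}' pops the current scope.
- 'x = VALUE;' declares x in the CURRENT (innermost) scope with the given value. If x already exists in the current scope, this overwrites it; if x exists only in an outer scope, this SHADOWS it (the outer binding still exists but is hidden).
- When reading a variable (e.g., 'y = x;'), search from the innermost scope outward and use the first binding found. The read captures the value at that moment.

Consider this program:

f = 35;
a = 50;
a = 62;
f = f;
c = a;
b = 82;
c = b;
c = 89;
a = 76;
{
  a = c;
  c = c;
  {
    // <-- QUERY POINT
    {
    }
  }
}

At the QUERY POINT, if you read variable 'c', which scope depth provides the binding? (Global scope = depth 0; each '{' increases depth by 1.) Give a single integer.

Answer: 1

Derivation:
Step 1: declare f=35 at depth 0
Step 2: declare a=50 at depth 0
Step 3: declare a=62 at depth 0
Step 4: declare f=(read f)=35 at depth 0
Step 5: declare c=(read a)=62 at depth 0
Step 6: declare b=82 at depth 0
Step 7: declare c=(read b)=82 at depth 0
Step 8: declare c=89 at depth 0
Step 9: declare a=76 at depth 0
Step 10: enter scope (depth=1)
Step 11: declare a=(read c)=89 at depth 1
Step 12: declare c=(read c)=89 at depth 1
Step 13: enter scope (depth=2)
Visible at query point: a=89 b=82 c=89 f=35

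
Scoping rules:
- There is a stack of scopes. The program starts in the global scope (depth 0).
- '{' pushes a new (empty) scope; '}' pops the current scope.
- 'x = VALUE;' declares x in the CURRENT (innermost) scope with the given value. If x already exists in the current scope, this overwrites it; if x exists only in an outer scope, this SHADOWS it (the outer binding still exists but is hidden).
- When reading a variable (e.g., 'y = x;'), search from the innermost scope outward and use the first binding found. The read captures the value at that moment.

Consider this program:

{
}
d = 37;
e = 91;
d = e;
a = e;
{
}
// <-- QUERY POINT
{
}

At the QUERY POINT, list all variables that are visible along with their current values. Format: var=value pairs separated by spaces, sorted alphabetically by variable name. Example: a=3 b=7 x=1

Step 1: enter scope (depth=1)
Step 2: exit scope (depth=0)
Step 3: declare d=37 at depth 0
Step 4: declare e=91 at depth 0
Step 5: declare d=(read e)=91 at depth 0
Step 6: declare a=(read e)=91 at depth 0
Step 7: enter scope (depth=1)
Step 8: exit scope (depth=0)
Visible at query point: a=91 d=91 e=91

Answer: a=91 d=91 e=91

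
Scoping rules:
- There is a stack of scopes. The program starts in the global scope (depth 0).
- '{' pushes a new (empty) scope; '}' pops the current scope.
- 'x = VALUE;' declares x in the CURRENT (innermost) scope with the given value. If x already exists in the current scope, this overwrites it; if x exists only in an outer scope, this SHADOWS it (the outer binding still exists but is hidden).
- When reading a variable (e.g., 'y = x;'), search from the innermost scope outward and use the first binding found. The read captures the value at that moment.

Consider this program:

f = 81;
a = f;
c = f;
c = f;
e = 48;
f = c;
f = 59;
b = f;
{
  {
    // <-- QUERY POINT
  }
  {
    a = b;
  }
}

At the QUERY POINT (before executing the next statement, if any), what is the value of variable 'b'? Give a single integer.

Answer: 59

Derivation:
Step 1: declare f=81 at depth 0
Step 2: declare a=(read f)=81 at depth 0
Step 3: declare c=(read f)=81 at depth 0
Step 4: declare c=(read f)=81 at depth 0
Step 5: declare e=48 at depth 0
Step 6: declare f=(read c)=81 at depth 0
Step 7: declare f=59 at depth 0
Step 8: declare b=(read f)=59 at depth 0
Step 9: enter scope (depth=1)
Step 10: enter scope (depth=2)
Visible at query point: a=81 b=59 c=81 e=48 f=59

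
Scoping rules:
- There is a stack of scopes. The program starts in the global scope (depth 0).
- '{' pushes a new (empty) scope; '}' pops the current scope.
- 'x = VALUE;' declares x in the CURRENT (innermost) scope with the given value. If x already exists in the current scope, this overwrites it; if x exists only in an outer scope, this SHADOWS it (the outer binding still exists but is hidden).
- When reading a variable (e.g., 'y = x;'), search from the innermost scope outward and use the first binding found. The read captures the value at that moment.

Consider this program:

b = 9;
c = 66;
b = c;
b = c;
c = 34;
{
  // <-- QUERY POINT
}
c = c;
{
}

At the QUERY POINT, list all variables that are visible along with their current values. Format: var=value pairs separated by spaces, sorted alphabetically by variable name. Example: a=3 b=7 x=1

Step 1: declare b=9 at depth 0
Step 2: declare c=66 at depth 0
Step 3: declare b=(read c)=66 at depth 0
Step 4: declare b=(read c)=66 at depth 0
Step 5: declare c=34 at depth 0
Step 6: enter scope (depth=1)
Visible at query point: b=66 c=34

Answer: b=66 c=34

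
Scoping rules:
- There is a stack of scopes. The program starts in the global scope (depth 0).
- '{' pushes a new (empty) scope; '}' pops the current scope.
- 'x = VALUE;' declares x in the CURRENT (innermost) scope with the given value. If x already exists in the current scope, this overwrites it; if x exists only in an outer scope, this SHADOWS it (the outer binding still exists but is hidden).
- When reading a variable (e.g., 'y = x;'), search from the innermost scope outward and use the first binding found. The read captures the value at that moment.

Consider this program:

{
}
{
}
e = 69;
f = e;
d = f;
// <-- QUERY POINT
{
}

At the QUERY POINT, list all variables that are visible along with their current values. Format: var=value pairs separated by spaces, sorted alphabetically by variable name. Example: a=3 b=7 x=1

Step 1: enter scope (depth=1)
Step 2: exit scope (depth=0)
Step 3: enter scope (depth=1)
Step 4: exit scope (depth=0)
Step 5: declare e=69 at depth 0
Step 6: declare f=(read e)=69 at depth 0
Step 7: declare d=(read f)=69 at depth 0
Visible at query point: d=69 e=69 f=69

Answer: d=69 e=69 f=69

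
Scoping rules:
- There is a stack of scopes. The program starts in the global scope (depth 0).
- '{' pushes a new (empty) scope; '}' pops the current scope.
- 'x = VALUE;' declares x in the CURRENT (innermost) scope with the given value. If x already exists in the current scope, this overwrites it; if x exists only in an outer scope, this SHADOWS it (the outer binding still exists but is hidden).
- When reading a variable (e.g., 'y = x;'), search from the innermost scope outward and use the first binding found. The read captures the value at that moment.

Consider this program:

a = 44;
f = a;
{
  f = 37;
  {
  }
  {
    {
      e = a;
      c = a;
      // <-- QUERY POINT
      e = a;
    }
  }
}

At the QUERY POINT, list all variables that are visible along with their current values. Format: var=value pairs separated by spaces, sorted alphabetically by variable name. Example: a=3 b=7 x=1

Answer: a=44 c=44 e=44 f=37

Derivation:
Step 1: declare a=44 at depth 0
Step 2: declare f=(read a)=44 at depth 0
Step 3: enter scope (depth=1)
Step 4: declare f=37 at depth 1
Step 5: enter scope (depth=2)
Step 6: exit scope (depth=1)
Step 7: enter scope (depth=2)
Step 8: enter scope (depth=3)
Step 9: declare e=(read a)=44 at depth 3
Step 10: declare c=(read a)=44 at depth 3
Visible at query point: a=44 c=44 e=44 f=37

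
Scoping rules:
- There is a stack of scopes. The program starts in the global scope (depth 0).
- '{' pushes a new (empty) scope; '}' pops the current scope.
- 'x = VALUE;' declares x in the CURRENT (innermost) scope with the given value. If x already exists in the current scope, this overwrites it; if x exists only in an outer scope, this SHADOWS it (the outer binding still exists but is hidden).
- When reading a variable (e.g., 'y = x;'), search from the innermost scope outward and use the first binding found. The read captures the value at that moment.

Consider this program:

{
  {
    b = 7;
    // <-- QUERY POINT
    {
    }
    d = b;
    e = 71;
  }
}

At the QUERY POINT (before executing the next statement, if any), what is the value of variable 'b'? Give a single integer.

Step 1: enter scope (depth=1)
Step 2: enter scope (depth=2)
Step 3: declare b=7 at depth 2
Visible at query point: b=7

Answer: 7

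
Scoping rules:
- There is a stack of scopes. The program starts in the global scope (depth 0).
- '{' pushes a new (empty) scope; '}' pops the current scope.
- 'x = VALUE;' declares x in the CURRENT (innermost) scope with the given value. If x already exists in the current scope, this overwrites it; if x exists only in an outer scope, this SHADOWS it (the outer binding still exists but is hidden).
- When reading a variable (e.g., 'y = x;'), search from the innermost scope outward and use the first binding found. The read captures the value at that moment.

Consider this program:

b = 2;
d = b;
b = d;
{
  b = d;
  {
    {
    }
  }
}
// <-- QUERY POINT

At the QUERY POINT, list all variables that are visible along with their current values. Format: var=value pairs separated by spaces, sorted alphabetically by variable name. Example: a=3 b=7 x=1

Answer: b=2 d=2

Derivation:
Step 1: declare b=2 at depth 0
Step 2: declare d=(read b)=2 at depth 0
Step 3: declare b=(read d)=2 at depth 0
Step 4: enter scope (depth=1)
Step 5: declare b=(read d)=2 at depth 1
Step 6: enter scope (depth=2)
Step 7: enter scope (depth=3)
Step 8: exit scope (depth=2)
Step 9: exit scope (depth=1)
Step 10: exit scope (depth=0)
Visible at query point: b=2 d=2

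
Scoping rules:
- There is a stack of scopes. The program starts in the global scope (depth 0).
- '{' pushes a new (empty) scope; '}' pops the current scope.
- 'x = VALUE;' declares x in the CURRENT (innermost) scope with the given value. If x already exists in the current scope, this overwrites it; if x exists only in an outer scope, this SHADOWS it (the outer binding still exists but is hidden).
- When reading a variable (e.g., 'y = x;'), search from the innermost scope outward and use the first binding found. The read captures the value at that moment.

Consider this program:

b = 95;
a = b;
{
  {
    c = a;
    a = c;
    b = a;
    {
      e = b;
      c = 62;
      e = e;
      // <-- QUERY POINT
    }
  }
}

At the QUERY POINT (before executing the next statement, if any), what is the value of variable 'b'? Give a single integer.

Step 1: declare b=95 at depth 0
Step 2: declare a=(read b)=95 at depth 0
Step 3: enter scope (depth=1)
Step 4: enter scope (depth=2)
Step 5: declare c=(read a)=95 at depth 2
Step 6: declare a=(read c)=95 at depth 2
Step 7: declare b=(read a)=95 at depth 2
Step 8: enter scope (depth=3)
Step 9: declare e=(read b)=95 at depth 3
Step 10: declare c=62 at depth 3
Step 11: declare e=(read e)=95 at depth 3
Visible at query point: a=95 b=95 c=62 e=95

Answer: 95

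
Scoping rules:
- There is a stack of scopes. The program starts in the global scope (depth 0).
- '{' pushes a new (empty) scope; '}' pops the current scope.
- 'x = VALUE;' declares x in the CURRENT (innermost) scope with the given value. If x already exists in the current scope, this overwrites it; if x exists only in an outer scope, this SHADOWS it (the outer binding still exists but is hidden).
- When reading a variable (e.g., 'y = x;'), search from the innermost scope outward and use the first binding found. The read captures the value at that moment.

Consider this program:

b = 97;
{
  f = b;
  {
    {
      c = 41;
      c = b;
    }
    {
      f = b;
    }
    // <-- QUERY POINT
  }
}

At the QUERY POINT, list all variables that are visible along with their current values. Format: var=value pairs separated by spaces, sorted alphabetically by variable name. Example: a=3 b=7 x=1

Answer: b=97 f=97

Derivation:
Step 1: declare b=97 at depth 0
Step 2: enter scope (depth=1)
Step 3: declare f=(read b)=97 at depth 1
Step 4: enter scope (depth=2)
Step 5: enter scope (depth=3)
Step 6: declare c=41 at depth 3
Step 7: declare c=(read b)=97 at depth 3
Step 8: exit scope (depth=2)
Step 9: enter scope (depth=3)
Step 10: declare f=(read b)=97 at depth 3
Step 11: exit scope (depth=2)
Visible at query point: b=97 f=97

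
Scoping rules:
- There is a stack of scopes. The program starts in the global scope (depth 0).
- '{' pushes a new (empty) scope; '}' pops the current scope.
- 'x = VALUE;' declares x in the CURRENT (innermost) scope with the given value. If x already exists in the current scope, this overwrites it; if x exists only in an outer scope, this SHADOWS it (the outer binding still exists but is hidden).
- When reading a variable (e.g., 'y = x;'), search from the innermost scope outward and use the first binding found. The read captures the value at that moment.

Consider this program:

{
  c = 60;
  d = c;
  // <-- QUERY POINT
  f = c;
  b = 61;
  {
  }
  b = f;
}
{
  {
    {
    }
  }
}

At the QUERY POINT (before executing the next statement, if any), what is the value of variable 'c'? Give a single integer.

Answer: 60

Derivation:
Step 1: enter scope (depth=1)
Step 2: declare c=60 at depth 1
Step 3: declare d=(read c)=60 at depth 1
Visible at query point: c=60 d=60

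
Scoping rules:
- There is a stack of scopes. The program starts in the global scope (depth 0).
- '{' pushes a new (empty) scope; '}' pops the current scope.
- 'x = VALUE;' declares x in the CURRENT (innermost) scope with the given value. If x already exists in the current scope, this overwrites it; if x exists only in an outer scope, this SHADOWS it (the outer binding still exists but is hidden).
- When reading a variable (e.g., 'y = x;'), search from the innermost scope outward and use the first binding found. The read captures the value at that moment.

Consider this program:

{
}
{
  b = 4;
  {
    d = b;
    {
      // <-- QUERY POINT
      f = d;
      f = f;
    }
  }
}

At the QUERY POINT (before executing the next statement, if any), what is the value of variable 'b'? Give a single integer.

Answer: 4

Derivation:
Step 1: enter scope (depth=1)
Step 2: exit scope (depth=0)
Step 3: enter scope (depth=1)
Step 4: declare b=4 at depth 1
Step 5: enter scope (depth=2)
Step 6: declare d=(read b)=4 at depth 2
Step 7: enter scope (depth=3)
Visible at query point: b=4 d=4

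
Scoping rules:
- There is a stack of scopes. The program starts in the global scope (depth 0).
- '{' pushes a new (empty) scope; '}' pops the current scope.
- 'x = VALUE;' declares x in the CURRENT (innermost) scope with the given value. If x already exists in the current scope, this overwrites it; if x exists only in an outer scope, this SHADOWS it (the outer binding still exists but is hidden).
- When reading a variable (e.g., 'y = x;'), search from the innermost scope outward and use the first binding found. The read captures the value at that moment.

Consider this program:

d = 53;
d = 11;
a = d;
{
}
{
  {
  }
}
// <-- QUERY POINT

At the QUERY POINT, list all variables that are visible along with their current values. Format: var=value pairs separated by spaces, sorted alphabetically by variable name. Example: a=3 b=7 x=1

Answer: a=11 d=11

Derivation:
Step 1: declare d=53 at depth 0
Step 2: declare d=11 at depth 0
Step 3: declare a=(read d)=11 at depth 0
Step 4: enter scope (depth=1)
Step 5: exit scope (depth=0)
Step 6: enter scope (depth=1)
Step 7: enter scope (depth=2)
Step 8: exit scope (depth=1)
Step 9: exit scope (depth=0)
Visible at query point: a=11 d=11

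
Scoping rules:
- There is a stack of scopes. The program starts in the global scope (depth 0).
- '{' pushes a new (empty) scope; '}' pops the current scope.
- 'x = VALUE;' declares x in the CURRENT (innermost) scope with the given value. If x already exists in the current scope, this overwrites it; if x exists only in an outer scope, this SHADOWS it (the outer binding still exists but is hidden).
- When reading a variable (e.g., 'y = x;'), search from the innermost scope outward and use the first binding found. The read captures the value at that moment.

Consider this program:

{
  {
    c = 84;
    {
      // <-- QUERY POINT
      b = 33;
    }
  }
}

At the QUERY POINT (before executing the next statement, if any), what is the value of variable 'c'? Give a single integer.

Answer: 84

Derivation:
Step 1: enter scope (depth=1)
Step 2: enter scope (depth=2)
Step 3: declare c=84 at depth 2
Step 4: enter scope (depth=3)
Visible at query point: c=84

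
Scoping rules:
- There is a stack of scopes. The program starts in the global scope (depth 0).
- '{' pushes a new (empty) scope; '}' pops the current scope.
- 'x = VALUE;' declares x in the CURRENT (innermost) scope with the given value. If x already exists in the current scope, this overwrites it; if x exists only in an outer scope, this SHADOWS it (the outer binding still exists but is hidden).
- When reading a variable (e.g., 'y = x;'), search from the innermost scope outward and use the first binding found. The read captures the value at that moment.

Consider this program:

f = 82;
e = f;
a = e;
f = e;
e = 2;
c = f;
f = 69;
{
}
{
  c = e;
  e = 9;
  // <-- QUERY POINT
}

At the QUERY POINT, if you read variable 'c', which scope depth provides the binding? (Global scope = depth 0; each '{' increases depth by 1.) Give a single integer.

Step 1: declare f=82 at depth 0
Step 2: declare e=(read f)=82 at depth 0
Step 3: declare a=(read e)=82 at depth 0
Step 4: declare f=(read e)=82 at depth 0
Step 5: declare e=2 at depth 0
Step 6: declare c=(read f)=82 at depth 0
Step 7: declare f=69 at depth 0
Step 8: enter scope (depth=1)
Step 9: exit scope (depth=0)
Step 10: enter scope (depth=1)
Step 11: declare c=(read e)=2 at depth 1
Step 12: declare e=9 at depth 1
Visible at query point: a=82 c=2 e=9 f=69

Answer: 1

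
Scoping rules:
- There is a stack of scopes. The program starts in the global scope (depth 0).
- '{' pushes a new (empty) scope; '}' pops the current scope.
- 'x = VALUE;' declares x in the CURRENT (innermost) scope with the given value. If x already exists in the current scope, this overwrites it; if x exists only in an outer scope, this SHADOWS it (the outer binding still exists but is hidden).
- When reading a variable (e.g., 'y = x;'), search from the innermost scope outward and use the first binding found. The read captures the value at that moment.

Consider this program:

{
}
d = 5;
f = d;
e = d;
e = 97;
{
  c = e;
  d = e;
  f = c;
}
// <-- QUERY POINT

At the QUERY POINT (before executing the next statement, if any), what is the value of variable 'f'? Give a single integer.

Answer: 5

Derivation:
Step 1: enter scope (depth=1)
Step 2: exit scope (depth=0)
Step 3: declare d=5 at depth 0
Step 4: declare f=(read d)=5 at depth 0
Step 5: declare e=(read d)=5 at depth 0
Step 6: declare e=97 at depth 0
Step 7: enter scope (depth=1)
Step 8: declare c=(read e)=97 at depth 1
Step 9: declare d=(read e)=97 at depth 1
Step 10: declare f=(read c)=97 at depth 1
Step 11: exit scope (depth=0)
Visible at query point: d=5 e=97 f=5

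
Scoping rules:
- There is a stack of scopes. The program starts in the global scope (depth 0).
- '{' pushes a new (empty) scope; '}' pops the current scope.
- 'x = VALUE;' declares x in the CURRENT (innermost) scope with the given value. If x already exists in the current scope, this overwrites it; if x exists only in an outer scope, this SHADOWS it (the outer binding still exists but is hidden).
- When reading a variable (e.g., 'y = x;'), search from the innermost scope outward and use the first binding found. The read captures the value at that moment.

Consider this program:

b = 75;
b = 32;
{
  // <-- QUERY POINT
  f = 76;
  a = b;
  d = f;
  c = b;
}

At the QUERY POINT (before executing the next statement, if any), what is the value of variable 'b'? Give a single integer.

Step 1: declare b=75 at depth 0
Step 2: declare b=32 at depth 0
Step 3: enter scope (depth=1)
Visible at query point: b=32

Answer: 32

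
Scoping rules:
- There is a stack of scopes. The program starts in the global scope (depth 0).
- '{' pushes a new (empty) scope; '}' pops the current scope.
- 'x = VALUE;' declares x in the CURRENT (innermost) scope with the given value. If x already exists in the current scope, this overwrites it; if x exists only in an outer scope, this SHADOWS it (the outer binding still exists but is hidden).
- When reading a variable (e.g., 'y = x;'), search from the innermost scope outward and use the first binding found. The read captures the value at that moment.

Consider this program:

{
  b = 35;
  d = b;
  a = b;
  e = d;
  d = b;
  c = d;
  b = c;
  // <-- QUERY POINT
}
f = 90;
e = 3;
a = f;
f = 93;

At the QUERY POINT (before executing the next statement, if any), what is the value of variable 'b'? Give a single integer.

Answer: 35

Derivation:
Step 1: enter scope (depth=1)
Step 2: declare b=35 at depth 1
Step 3: declare d=(read b)=35 at depth 1
Step 4: declare a=(read b)=35 at depth 1
Step 5: declare e=(read d)=35 at depth 1
Step 6: declare d=(read b)=35 at depth 1
Step 7: declare c=(read d)=35 at depth 1
Step 8: declare b=(read c)=35 at depth 1
Visible at query point: a=35 b=35 c=35 d=35 e=35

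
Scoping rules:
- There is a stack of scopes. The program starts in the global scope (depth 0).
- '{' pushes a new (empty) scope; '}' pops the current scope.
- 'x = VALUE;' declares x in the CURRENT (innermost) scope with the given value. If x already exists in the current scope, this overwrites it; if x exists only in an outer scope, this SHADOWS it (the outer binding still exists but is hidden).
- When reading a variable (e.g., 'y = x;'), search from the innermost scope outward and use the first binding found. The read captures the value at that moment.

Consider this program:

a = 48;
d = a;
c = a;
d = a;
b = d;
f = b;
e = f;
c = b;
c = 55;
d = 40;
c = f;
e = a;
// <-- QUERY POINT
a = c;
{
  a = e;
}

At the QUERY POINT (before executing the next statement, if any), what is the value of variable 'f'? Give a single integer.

Step 1: declare a=48 at depth 0
Step 2: declare d=(read a)=48 at depth 0
Step 3: declare c=(read a)=48 at depth 0
Step 4: declare d=(read a)=48 at depth 0
Step 5: declare b=(read d)=48 at depth 0
Step 6: declare f=(read b)=48 at depth 0
Step 7: declare e=(read f)=48 at depth 0
Step 8: declare c=(read b)=48 at depth 0
Step 9: declare c=55 at depth 0
Step 10: declare d=40 at depth 0
Step 11: declare c=(read f)=48 at depth 0
Step 12: declare e=(read a)=48 at depth 0
Visible at query point: a=48 b=48 c=48 d=40 e=48 f=48

Answer: 48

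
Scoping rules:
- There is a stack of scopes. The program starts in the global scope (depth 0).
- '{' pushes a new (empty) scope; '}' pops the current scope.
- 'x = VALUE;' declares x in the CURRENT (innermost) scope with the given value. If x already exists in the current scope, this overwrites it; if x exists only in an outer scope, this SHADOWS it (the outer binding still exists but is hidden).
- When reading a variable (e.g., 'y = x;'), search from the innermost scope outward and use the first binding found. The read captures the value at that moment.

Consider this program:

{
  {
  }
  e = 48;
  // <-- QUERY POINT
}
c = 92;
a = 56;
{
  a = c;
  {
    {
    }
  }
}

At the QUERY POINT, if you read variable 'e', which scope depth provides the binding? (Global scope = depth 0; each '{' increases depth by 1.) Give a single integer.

Step 1: enter scope (depth=1)
Step 2: enter scope (depth=2)
Step 3: exit scope (depth=1)
Step 4: declare e=48 at depth 1
Visible at query point: e=48

Answer: 1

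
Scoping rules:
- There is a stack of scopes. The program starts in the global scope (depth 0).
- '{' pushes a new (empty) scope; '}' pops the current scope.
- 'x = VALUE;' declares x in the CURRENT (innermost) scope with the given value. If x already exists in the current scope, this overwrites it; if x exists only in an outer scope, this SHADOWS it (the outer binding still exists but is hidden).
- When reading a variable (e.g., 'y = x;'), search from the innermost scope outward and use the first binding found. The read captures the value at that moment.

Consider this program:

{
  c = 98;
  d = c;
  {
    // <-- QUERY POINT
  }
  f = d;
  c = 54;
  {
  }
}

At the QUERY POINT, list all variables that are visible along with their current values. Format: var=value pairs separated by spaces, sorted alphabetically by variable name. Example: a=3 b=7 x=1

Step 1: enter scope (depth=1)
Step 2: declare c=98 at depth 1
Step 3: declare d=(read c)=98 at depth 1
Step 4: enter scope (depth=2)
Visible at query point: c=98 d=98

Answer: c=98 d=98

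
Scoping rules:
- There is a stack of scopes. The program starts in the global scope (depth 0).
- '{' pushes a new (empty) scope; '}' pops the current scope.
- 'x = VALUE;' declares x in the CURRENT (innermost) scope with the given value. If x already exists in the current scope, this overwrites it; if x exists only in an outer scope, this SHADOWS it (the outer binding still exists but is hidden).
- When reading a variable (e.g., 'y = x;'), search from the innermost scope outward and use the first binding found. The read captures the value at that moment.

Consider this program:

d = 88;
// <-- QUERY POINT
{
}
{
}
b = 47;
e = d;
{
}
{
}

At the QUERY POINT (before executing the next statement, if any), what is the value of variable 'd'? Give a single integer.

Answer: 88

Derivation:
Step 1: declare d=88 at depth 0
Visible at query point: d=88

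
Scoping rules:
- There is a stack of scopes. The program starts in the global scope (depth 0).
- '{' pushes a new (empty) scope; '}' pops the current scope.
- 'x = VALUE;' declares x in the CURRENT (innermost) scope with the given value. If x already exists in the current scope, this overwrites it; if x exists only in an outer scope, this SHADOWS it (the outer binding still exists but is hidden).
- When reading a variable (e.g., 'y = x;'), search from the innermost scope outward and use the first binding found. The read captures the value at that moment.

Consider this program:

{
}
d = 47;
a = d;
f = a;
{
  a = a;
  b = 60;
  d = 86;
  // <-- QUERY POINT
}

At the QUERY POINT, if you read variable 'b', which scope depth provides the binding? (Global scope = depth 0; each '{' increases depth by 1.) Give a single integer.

Answer: 1

Derivation:
Step 1: enter scope (depth=1)
Step 2: exit scope (depth=0)
Step 3: declare d=47 at depth 0
Step 4: declare a=(read d)=47 at depth 0
Step 5: declare f=(read a)=47 at depth 0
Step 6: enter scope (depth=1)
Step 7: declare a=(read a)=47 at depth 1
Step 8: declare b=60 at depth 1
Step 9: declare d=86 at depth 1
Visible at query point: a=47 b=60 d=86 f=47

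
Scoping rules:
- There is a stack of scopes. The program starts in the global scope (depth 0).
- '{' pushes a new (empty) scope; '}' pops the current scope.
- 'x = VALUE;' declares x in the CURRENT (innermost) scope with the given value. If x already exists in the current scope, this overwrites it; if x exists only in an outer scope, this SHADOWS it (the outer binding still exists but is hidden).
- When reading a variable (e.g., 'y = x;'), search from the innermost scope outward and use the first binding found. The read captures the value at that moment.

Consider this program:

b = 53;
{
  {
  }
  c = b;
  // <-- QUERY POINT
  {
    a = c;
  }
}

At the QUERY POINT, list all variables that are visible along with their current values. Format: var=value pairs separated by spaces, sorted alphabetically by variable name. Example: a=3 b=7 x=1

Answer: b=53 c=53

Derivation:
Step 1: declare b=53 at depth 0
Step 2: enter scope (depth=1)
Step 3: enter scope (depth=2)
Step 4: exit scope (depth=1)
Step 5: declare c=(read b)=53 at depth 1
Visible at query point: b=53 c=53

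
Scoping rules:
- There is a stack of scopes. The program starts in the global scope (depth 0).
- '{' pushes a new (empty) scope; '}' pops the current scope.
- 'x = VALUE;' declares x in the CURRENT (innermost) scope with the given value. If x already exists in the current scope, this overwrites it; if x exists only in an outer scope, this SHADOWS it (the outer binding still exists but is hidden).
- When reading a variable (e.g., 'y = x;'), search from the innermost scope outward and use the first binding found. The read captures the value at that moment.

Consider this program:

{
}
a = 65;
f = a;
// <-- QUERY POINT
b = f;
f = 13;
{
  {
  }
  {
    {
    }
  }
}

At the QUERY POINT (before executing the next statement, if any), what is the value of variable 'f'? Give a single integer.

Answer: 65

Derivation:
Step 1: enter scope (depth=1)
Step 2: exit scope (depth=0)
Step 3: declare a=65 at depth 0
Step 4: declare f=(read a)=65 at depth 0
Visible at query point: a=65 f=65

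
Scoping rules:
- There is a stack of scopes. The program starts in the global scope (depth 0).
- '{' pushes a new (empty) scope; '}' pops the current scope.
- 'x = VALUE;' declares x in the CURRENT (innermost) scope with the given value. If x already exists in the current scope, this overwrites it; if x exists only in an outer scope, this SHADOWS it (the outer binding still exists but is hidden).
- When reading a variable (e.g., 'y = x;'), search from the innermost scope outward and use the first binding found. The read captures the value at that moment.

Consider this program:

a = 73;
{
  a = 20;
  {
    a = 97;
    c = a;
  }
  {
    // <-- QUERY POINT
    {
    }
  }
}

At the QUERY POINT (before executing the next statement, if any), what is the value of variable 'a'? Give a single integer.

Step 1: declare a=73 at depth 0
Step 2: enter scope (depth=1)
Step 3: declare a=20 at depth 1
Step 4: enter scope (depth=2)
Step 5: declare a=97 at depth 2
Step 6: declare c=(read a)=97 at depth 2
Step 7: exit scope (depth=1)
Step 8: enter scope (depth=2)
Visible at query point: a=20

Answer: 20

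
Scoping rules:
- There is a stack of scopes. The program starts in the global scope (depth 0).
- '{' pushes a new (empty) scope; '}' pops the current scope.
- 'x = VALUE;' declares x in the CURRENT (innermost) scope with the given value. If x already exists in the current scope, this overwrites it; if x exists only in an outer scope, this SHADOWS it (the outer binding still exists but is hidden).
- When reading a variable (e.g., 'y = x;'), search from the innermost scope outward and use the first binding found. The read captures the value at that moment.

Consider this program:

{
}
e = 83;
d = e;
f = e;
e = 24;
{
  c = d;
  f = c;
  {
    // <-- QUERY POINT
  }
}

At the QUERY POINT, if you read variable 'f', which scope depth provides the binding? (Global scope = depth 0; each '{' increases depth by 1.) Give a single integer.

Step 1: enter scope (depth=1)
Step 2: exit scope (depth=0)
Step 3: declare e=83 at depth 0
Step 4: declare d=(read e)=83 at depth 0
Step 5: declare f=(read e)=83 at depth 0
Step 6: declare e=24 at depth 0
Step 7: enter scope (depth=1)
Step 8: declare c=(read d)=83 at depth 1
Step 9: declare f=(read c)=83 at depth 1
Step 10: enter scope (depth=2)
Visible at query point: c=83 d=83 e=24 f=83

Answer: 1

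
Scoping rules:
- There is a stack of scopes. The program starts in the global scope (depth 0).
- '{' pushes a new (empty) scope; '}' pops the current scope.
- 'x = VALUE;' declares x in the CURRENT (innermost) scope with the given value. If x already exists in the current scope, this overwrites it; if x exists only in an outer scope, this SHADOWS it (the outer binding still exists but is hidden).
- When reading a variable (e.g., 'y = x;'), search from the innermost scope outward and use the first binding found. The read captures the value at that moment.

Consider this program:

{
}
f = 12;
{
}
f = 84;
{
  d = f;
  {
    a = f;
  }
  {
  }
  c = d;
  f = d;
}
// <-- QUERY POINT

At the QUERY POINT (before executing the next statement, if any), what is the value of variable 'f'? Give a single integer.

Step 1: enter scope (depth=1)
Step 2: exit scope (depth=0)
Step 3: declare f=12 at depth 0
Step 4: enter scope (depth=1)
Step 5: exit scope (depth=0)
Step 6: declare f=84 at depth 0
Step 7: enter scope (depth=1)
Step 8: declare d=(read f)=84 at depth 1
Step 9: enter scope (depth=2)
Step 10: declare a=(read f)=84 at depth 2
Step 11: exit scope (depth=1)
Step 12: enter scope (depth=2)
Step 13: exit scope (depth=1)
Step 14: declare c=(read d)=84 at depth 1
Step 15: declare f=(read d)=84 at depth 1
Step 16: exit scope (depth=0)
Visible at query point: f=84

Answer: 84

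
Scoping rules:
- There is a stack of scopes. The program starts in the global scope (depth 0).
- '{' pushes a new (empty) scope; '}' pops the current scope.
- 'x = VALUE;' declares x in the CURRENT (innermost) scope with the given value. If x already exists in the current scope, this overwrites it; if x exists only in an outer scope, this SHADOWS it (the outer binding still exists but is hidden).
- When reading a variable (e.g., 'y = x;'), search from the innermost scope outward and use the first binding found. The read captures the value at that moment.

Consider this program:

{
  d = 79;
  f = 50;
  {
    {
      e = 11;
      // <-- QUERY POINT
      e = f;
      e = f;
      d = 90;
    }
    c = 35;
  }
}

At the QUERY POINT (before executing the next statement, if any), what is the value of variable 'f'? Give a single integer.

Answer: 50

Derivation:
Step 1: enter scope (depth=1)
Step 2: declare d=79 at depth 1
Step 3: declare f=50 at depth 1
Step 4: enter scope (depth=2)
Step 5: enter scope (depth=3)
Step 6: declare e=11 at depth 3
Visible at query point: d=79 e=11 f=50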